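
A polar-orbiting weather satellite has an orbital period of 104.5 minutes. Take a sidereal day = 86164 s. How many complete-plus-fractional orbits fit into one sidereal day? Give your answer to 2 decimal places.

T = 104.5 min = 6270.0 s.
Orbits per sidereal day = 86164 / 6270.0 = 13.742.

13.74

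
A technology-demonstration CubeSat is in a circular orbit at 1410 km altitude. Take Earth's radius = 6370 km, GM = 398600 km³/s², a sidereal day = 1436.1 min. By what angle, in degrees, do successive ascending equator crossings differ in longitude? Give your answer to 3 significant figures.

Semi-major axis a = 6370 + 1410 = 7780 km. Period T = 2π√(a³/μ) = 2π√(7780³/398600) = 6829.4 s = 113.82 min.
During one orbit Earth rotates (6829.4 / 86166) × 360° = 28.53°.

28.5°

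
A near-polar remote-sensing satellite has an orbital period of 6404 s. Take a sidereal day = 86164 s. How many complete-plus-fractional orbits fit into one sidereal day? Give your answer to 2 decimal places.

Orbits per sidereal day = 86164 / 6404.0 = 13.455.

13.45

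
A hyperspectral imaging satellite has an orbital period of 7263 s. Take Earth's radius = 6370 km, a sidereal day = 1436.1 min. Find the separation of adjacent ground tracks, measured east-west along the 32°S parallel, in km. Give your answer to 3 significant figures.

Node shift per orbit = (7263.0/86166) × 360° = 30.34°.
Equatorial spacing = 30.34 × 111.2 km/° = 3374 km.
At 32° latitude, spacing = 3374 × cos(32°) = 2861 km.

2860 km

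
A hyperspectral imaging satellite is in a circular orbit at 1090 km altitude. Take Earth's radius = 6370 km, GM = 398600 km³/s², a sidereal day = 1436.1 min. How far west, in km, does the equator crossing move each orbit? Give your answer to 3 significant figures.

2980 km

Semi-major axis a = 6370 + 1090 = 7460 km. Period T = 2π√(a³/μ) = 2π√(7460³/398600) = 6412.4 s = 106.87 min.
During one orbit Earth rotates (6412.4 / 86166) × 360° = 26.79°.
At the equator that is 26.79° × (2π·6370/360) km/° = 26.79 × 111.2 = 2979 km.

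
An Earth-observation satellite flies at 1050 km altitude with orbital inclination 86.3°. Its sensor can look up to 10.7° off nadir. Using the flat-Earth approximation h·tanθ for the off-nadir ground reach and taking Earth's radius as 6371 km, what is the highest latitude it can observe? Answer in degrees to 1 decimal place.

88.1°

For a prograde orbit the ground track reaches latitude ±i = ±86.3°.
Sensor half-swath on the ground ≈ 1050·tan(10.7°) = 198 km = 1.78° of latitude.
Maximum observable latitude ≈ 86.3 + 1.78 = 88.1°.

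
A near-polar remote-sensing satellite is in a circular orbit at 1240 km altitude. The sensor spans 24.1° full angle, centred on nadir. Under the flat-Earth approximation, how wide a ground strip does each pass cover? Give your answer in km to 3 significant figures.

Half-angle = 24.1°/2 = 12.05°.
Swath width ≈ 2h·tan(θ/2) = 2 × 1240 × tan(12.05°) = 529.4 km.

529 km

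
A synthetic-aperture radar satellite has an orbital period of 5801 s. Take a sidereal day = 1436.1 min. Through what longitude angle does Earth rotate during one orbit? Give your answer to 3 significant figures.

During one orbit Earth rotates (5801.0 / 86166) × 360° = 24.24°.

24.2°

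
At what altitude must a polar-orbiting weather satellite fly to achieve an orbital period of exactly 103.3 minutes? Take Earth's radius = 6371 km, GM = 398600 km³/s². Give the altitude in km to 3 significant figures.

T = 103.3 min = 6198.0 s.
From T = 2π√(a³/μ): a = (μ T²/4π²)^(1/3) = (398600 × 6198.0² / 4π²)^(1/3) = 7293 km.
Altitude h = a − R = 7293 − 6371 = 922 km.

922 km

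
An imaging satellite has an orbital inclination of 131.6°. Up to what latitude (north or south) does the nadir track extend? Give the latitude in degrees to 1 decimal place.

Retrograde orbit: the ground track reaches ±(180° − i) = ±(180 − 131.6) = ±48.4°.

48.4°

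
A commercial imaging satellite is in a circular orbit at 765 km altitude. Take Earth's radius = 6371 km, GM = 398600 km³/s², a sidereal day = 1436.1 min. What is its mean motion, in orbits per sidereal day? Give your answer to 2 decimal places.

14.36

Semi-major axis a = 6371 + 765 = 7136 km. Period T = 2π√(a³/μ) = 2π√(7136³/398600) = 5999.2 s = 99.99 min.
Orbits per sidereal day = 86166 / 5999.2 = 14.363.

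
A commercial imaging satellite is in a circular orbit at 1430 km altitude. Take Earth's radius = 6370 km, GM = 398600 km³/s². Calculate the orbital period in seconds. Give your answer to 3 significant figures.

6860 seconds

Semi-major axis a = 6370 + 1430 = 7800 km. Period T = 2π√(a³/μ) = 2π√(7800³/398600) = 6855.7 s = 114.26 min.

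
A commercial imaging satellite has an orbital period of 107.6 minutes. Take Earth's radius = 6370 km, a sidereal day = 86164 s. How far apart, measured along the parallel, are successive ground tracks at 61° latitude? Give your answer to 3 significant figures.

1450 km

T = 107.6 min = 6456.0 s.
Node shift per orbit = (6456.0/86164) × 360° = 26.97°.
Equatorial spacing = 26.97 × 111.2 km/° = 2999 km.
At 61° latitude, spacing = 2999 × cos(61°) = 1454 km.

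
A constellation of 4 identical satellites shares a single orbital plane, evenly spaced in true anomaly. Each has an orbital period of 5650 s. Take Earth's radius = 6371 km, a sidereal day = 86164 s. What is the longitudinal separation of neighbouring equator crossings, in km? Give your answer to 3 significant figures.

Single-satellite node shift = (5650.0/86164) × 360° = 23.61°.
With 4 satellites evenly phased, successive equator crossings are 23.61/4 = 5.902° apart.
That is 5.902 × 111.2 = 656 km at the equator.

656 km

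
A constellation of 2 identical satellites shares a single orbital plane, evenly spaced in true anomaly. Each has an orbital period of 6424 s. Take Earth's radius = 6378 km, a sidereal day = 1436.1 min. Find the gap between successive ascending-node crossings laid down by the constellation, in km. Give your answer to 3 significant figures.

Single-satellite node shift = (6424.0/86166) × 360° = 26.84°.
With 2 satellites evenly phased, successive equator crossings are 26.84/2 = 13.420° apart.
That is 13.420 × 111.3 = 1494 km at the equator.

1490 km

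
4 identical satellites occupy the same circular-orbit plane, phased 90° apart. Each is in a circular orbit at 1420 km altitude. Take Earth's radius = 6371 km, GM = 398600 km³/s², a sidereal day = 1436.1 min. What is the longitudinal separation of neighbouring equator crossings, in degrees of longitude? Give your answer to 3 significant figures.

7.15°

Semi-major axis a = 6371 + 1420 = 7791 km. Period T = 2π√(a³/μ) = 2π√(7791³/398600) = 6843.9 s = 114.06 min.
Single-satellite node shift = (6843.9/86166) × 360° = 28.59°.
With 4 satellites evenly phased, successive equator crossings are 28.59/4 = 7.148° apart.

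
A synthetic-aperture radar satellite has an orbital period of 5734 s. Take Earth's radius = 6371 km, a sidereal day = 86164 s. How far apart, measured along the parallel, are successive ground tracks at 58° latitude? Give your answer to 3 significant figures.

Node shift per orbit = (5734.0/86164) × 360° = 23.96°.
Equatorial spacing = 23.96 × 111.2 km/° = 2664 km.
At 58° latitude, spacing = 2664 × cos(58°) = 1412 km.

1410 km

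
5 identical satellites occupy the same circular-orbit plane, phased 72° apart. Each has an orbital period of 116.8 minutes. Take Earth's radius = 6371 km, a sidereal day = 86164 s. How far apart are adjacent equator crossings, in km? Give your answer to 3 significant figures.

T = 116.8 min = 7008.0 s.
Single-satellite node shift = (7008.0/86164) × 360° = 29.28°.
With 5 satellites evenly phased, successive equator crossings are 29.28/5 = 5.856° apart.
That is 5.856 × 111.2 = 651 km at the equator.

651 km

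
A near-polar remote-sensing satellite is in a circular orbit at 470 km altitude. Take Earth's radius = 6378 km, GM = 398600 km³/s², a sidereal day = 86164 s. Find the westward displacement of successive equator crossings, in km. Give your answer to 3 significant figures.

Semi-major axis a = 6378 + 470 = 6848 km. Period T = 2π√(a³/μ) = 2π√(6848³/398600) = 5639.7 s = 94.00 min.
During one orbit Earth rotates (5639.7 / 86164) × 360° = 23.56°.
At the equator that is 23.56° × (2π·6378/360) km/° = 23.56 × 111.3 = 2623 km.

2620 km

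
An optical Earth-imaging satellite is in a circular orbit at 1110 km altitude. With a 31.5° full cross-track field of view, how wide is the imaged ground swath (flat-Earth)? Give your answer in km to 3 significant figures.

626 km

Half-angle = 31.5°/2 = 15.75°.
Swath width ≈ 2h·tan(θ/2) = 2 × 1110 × tan(15.75°) = 626.1 km.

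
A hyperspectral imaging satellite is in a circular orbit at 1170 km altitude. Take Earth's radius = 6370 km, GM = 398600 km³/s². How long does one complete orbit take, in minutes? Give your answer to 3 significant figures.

Semi-major axis a = 6370 + 1170 = 7540 km. Period T = 2π√(a³/μ) = 2π√(7540³/398600) = 6515.8 s = 108.60 min.

109 min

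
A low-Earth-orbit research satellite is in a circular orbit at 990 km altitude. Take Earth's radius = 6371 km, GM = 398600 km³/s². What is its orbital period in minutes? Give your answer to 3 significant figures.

105 min

Semi-major axis a = 6371 + 990 = 7361 km. Period T = 2π√(a³/μ) = 2π√(7361³/398600) = 6285.2 s = 104.75 min.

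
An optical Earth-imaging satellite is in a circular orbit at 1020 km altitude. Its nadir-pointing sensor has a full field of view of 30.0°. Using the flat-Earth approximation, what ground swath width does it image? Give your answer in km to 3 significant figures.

547 km

Half-angle = 30.0°/2 = 15°.
Swath width ≈ 2h·tan(θ/2) = 2 × 1020 × tan(15°) = 546.6 km.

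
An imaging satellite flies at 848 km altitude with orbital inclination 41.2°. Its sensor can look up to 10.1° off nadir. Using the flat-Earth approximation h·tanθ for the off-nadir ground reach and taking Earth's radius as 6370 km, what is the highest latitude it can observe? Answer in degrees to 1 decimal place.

For a prograde orbit the ground track reaches latitude ±i = ±41.2°.
Sensor half-swath on the ground ≈ 848·tan(10.1°) = 151 km = 1.36° of latitude.
Maximum observable latitude ≈ 41.2 + 1.36 = 42.6°.

42.6°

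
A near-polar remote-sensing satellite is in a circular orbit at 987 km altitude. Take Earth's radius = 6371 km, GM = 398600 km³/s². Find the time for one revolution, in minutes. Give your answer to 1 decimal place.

Semi-major axis a = 6371 + 987 = 7358 km. Period T = 2π√(a³/μ) = 2π√(7358³/398600) = 6281.3 s = 104.69 min.

104.7 min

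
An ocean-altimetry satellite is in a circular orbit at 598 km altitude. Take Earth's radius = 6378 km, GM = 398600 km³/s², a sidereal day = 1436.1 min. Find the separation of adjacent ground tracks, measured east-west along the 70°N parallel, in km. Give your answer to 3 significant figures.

922 km

Semi-major axis a = 6378 + 598 = 6976 km. Period T = 2π√(a³/μ) = 2π√(6976³/398600) = 5798.6 s = 96.64 min.
Node shift per orbit = (5798.6/86166) × 360° = 24.23°.
Equatorial spacing = 24.23 × 111.3 km/° = 2697 km.
At 70° latitude, spacing = 2697 × cos(70°) = 922 km.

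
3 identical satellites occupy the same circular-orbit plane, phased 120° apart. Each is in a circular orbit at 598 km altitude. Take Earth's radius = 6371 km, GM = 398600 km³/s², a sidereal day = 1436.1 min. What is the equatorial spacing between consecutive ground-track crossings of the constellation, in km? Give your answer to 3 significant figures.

897 km

Semi-major axis a = 6371 + 598 = 6969 km. Period T = 2π√(a³/μ) = 2π√(6969³/398600) = 5789.8 s = 96.50 min.
Single-satellite node shift = (5789.8/86166) × 360° = 24.19°.
With 3 satellites evenly phased, successive equator crossings are 24.19/3 = 8.063° apart.
That is 8.063 × 111.2 = 897 km at the equator.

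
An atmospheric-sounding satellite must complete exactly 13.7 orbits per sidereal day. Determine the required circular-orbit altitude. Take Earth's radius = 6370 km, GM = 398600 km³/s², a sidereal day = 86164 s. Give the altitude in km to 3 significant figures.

994 km

Required period T = 86164 / 13.7 = 6289.3 s.
From T = 2π√(a³/μ): a = (μ T²/4π²)^(1/3) = (398600 × 6289.3² / 4π²)^(1/3) = 7364 km.
Altitude h = a − R = 7364 − 6370 = 994 km.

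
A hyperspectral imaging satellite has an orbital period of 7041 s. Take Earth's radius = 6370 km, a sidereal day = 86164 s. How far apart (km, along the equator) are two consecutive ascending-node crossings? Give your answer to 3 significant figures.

3270 km

During one orbit Earth rotates (7041.0 / 86164) × 360° = 29.42°.
At the equator that is 29.42° × (2π·6370/360) km/° = 29.42 × 111.2 = 3271 km.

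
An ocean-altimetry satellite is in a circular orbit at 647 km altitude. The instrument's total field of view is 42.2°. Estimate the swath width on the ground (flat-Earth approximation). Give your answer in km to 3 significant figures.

Half-angle = 42.2°/2 = 21.1°.
Swath width ≈ 2h·tan(θ/2) = 2 × 647 × tan(21.1°) = 499.3 km.

499 km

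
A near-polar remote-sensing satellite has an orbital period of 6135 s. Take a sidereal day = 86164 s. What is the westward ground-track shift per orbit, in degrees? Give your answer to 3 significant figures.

During one orbit Earth rotates (6135.0 / 86164) × 360° = 25.63°.

25.6°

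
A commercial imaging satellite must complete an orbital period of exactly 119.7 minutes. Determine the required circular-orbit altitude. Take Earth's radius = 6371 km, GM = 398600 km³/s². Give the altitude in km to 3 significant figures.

T = 119.7 min = 7182.0 s.
From T = 2π√(a³/μ): a = (μ T²/4π²)^(1/3) = (398600 × 7182.0² / 4π²)^(1/3) = 8046 km.
Altitude h = a − R = 8046 − 6371 = 1675 km.

1670 km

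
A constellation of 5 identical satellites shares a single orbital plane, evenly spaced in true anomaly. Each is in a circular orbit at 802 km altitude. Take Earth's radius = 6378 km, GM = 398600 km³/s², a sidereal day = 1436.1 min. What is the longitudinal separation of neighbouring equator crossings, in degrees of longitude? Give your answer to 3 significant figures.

Semi-major axis a = 6378 + 802 = 7180 km. Period T = 2π√(a³/μ) = 2π√(7180³/398600) = 6054.8 s = 100.91 min.
Single-satellite node shift = (6054.8/86166) × 360° = 25.30°.
With 5 satellites evenly phased, successive equator crossings are 25.30/5 = 5.059° apart.

5.06°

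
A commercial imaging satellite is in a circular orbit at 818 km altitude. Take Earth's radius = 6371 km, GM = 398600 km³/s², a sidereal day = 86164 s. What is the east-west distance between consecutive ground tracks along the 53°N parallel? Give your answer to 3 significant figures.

Semi-major axis a = 6371 + 818 = 7189 km. Period T = 2π√(a³/μ) = 2π√(7189³/398600) = 6066.2 s = 101.10 min.
Node shift per orbit = (6066.2/86164) × 360° = 25.34°.
Equatorial spacing = 25.34 × 111.2 km/° = 2818 km.
At 53° latitude, spacing = 2818 × cos(53°) = 1696 km.

1700 km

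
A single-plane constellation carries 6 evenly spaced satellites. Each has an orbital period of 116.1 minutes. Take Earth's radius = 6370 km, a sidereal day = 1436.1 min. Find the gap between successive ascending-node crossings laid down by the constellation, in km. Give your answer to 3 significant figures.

539 km

T = 116.1 min = 6966.0 s.
Single-satellite node shift = (6966.0/86166) × 360° = 29.10°.
With 6 satellites evenly phased, successive equator crossings are 29.10/6 = 4.851° apart.
That is 4.851 × 111.2 = 539 km at the equator.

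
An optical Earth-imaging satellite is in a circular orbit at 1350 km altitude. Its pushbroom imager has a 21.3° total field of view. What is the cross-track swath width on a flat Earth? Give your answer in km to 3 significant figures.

508 km

Half-angle = 21.3°/2 = 10.65°.
Swath width ≈ 2h·tan(θ/2) = 2 × 1350 × tan(10.65°) = 507.7 km.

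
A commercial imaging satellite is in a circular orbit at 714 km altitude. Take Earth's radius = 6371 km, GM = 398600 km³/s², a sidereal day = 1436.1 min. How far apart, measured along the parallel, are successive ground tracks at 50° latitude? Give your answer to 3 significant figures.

Semi-major axis a = 6371 + 714 = 7085 km. Period T = 2π√(a³/μ) = 2π√(7085³/398600) = 5935.0 s = 98.92 min.
Node shift per orbit = (5935.0/86166) × 360° = 24.80°.
Equatorial spacing = 24.80 × 111.2 km/° = 2757 km.
At 50° latitude, spacing = 2757 × cos(50°) = 1772 km.

1770 km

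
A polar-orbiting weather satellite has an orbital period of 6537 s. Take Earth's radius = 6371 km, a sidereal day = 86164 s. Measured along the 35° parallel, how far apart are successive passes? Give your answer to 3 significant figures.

2490 km

Node shift per orbit = (6537.0/86164) × 360° = 27.31°.
Equatorial spacing = 27.31 × 111.2 km/° = 3037 km.
At 35° latitude, spacing = 3037 × cos(35°) = 2488 km.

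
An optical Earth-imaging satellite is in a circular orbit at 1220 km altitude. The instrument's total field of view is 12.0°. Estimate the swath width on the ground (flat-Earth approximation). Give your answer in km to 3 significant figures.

256 km

Half-angle = 12.0°/2 = 6°.
Swath width ≈ 2h·tan(θ/2) = 2 × 1220 × tan(6°) = 256.5 km.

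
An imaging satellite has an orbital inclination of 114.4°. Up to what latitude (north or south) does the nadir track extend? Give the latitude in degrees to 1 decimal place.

65.6°

Retrograde orbit: the ground track reaches ±(180° − i) = ±(180 − 114.4) = ±65.6°.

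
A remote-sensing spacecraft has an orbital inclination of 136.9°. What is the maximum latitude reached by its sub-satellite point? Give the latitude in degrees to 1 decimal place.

43.1°

Retrograde orbit: the ground track reaches ±(180° − i) = ±(180 − 136.9) = ±43.1°.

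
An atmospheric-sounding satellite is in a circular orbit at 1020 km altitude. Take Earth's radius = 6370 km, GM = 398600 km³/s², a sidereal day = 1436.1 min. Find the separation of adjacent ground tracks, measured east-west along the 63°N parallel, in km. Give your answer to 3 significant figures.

1330 km

Semi-major axis a = 6370 + 1020 = 7390 km. Period T = 2π√(a³/μ) = 2π√(7390³/398600) = 6322.3 s = 105.37 min.
Node shift per orbit = (6322.3/86166) × 360° = 26.41°.
Equatorial spacing = 26.41 × 111.2 km/° = 2937 km.
At 63° latitude, spacing = 2937 × cos(63°) = 1333 km.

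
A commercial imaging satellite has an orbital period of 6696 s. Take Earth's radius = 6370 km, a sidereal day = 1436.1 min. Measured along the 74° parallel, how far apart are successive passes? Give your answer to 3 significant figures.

Node shift per orbit = (6696.0/86166) × 360° = 27.98°.
Equatorial spacing = 27.98 × 111.2 km/° = 3110 km.
At 74° latitude, spacing = 3110 × cos(74°) = 857 km.

857 km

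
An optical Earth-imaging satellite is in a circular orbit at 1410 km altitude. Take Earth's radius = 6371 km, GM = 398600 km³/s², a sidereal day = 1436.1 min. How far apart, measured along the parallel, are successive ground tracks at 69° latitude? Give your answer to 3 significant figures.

Semi-major axis a = 6371 + 1410 = 7781 km. Period T = 2π√(a³/μ) = 2π√(7781³/398600) = 6830.7 s = 113.84 min.
Node shift per orbit = (6830.7/86166) × 360° = 28.54°.
Equatorial spacing = 28.54 × 111.2 km/° = 3173 km.
At 69° latitude, spacing = 3173 × cos(69°) = 1137 km.

1140 km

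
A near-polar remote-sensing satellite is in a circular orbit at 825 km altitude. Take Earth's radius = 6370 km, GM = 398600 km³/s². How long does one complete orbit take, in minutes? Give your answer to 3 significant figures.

Semi-major axis a = 6370 + 825 = 7195 km. Period T = 2π√(a³/μ) = 2π√(7195³/398600) = 6073.8 s = 101.23 min.

101 min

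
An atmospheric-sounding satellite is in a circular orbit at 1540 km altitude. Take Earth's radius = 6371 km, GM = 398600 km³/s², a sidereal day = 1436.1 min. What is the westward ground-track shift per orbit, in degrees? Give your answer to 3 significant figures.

Semi-major axis a = 6371 + 1540 = 7911 km. Period T = 2π√(a³/μ) = 2π√(7911³/398600) = 7002.6 s = 116.71 min.
During one orbit Earth rotates (7002.6 / 86166) × 360° = 29.26°.

29.3°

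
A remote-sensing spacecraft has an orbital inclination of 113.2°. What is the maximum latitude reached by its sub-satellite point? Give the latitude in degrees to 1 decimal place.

Retrograde orbit: the ground track reaches ±(180° − i) = ±(180 − 113.2) = ±66.8°.

66.8°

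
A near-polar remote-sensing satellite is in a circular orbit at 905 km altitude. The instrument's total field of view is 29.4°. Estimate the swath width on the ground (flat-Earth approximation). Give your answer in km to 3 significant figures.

Half-angle = 29.4°/2 = 14.7°.
Swath width ≈ 2h·tan(θ/2) = 2 × 905 × tan(14.7°) = 474.8 km.

475 km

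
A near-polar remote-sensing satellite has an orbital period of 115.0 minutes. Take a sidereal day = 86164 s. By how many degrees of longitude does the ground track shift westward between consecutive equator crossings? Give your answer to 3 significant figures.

28.8°

T = 115.0 min = 6900.0 s.
During one orbit Earth rotates (6900.0 / 86164) × 360° = 28.83°.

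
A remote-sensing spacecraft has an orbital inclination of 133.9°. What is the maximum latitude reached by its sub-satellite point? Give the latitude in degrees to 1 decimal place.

46.1°

Retrograde orbit: the ground track reaches ±(180° − i) = ±(180 − 133.9) = ±46.1°.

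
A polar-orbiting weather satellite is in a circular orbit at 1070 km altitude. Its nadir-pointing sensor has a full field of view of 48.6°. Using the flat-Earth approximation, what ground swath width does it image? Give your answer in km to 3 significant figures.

Half-angle = 48.6°/2 = 24.3°.
Swath width ≈ 2h·tan(θ/2) = 2 × 1070 × tan(24.3°) = 966.2 km.

966 km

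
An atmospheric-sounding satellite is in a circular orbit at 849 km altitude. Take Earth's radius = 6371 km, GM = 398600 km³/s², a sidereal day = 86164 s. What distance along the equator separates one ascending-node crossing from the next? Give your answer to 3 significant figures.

Semi-major axis a = 6371 + 849 = 7220 km. Period T = 2π√(a³/μ) = 2π√(7220³/398600) = 6105.4 s = 101.76 min.
During one orbit Earth rotates (6105.4 / 86164) × 360° = 25.51°.
At the equator that is 25.51° × (2π·6371/360) km/° = 25.51 × 111.2 = 2836 km.

2840 km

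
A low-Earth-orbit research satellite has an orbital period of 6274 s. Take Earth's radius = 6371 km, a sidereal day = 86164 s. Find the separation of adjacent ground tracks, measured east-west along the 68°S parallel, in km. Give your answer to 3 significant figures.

1090 km

Node shift per orbit = (6274.0/86164) × 360° = 26.21°.
Equatorial spacing = 26.21 × 111.2 km/° = 2915 km.
At 68° latitude, spacing = 2915 × cos(68°) = 1092 km.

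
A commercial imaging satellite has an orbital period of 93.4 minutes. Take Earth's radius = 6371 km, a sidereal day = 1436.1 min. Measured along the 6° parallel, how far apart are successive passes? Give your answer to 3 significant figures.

2590 km

T = 93.4 min = 5604.0 s.
Node shift per orbit = (5604.0/86166) × 360° = 23.41°.
Equatorial spacing = 23.41 × 111.2 km/° = 2603 km.
At 6° latitude, spacing = 2603 × cos(6°) = 2589 km.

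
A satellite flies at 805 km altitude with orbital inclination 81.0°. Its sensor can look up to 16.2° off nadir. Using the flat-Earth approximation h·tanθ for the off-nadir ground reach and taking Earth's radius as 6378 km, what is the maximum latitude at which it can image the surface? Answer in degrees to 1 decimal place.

83.1°

For a prograde orbit the ground track reaches latitude ±i = ±81.0°.
Sensor half-swath on the ground ≈ 805·tan(16.2°) = 234 km = 2.10° of latitude.
Maximum observable latitude ≈ 81.0 + 2.10 = 83.1°.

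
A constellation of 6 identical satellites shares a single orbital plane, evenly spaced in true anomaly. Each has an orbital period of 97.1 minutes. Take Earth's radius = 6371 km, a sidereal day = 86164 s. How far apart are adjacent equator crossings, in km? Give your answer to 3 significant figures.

451 km

T = 97.1 min = 5826.0 s.
Single-satellite node shift = (5826.0/86164) × 360° = 24.34°.
With 6 satellites evenly phased, successive equator crossings are 24.34/6 = 4.057° apart.
That is 4.057 × 111.2 = 451 km at the equator.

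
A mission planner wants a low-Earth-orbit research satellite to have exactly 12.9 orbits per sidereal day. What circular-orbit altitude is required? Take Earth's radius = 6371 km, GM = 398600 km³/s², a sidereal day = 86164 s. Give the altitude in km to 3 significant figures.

Required period T = 86164 / 12.9 = 6679.4 s.
From T = 2π√(a³/μ): a = (μ T²/4π²)^(1/3) = (398600 × 6679.4² / 4π²)^(1/3) = 7666 km.
Altitude h = a − R = 7666 − 6371 = 1295 km.

1290 km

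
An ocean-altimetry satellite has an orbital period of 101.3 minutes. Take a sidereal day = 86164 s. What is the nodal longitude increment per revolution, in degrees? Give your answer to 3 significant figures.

T = 101.3 min = 6078.0 s.
During one orbit Earth rotates (6078.0 / 86164) × 360° = 25.39°.

25.4°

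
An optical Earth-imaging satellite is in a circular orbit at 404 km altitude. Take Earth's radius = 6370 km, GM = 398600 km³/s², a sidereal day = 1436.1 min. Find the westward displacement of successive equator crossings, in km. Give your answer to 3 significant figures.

Semi-major axis a = 6370 + 404 = 6774 km. Period T = 2π√(a³/μ) = 2π√(6774³/398600) = 5548.5 s = 92.48 min.
During one orbit Earth rotates (5548.5 / 86166) × 360° = 23.18°.
At the equator that is 23.18° × (2π·6370/360) km/° = 23.18 × 111.2 = 2577 km.

2580 km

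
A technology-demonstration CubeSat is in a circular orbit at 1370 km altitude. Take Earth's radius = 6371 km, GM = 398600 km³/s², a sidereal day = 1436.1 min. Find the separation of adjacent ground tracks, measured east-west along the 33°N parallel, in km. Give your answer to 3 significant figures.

2640 km

Semi-major axis a = 6371 + 1370 = 7741 km. Period T = 2π√(a³/μ) = 2π√(7741³/398600) = 6778.1 s = 112.97 min.
Node shift per orbit = (6778.1/86166) × 360° = 28.32°.
Equatorial spacing = 28.32 × 111.2 km/° = 3149 km.
At 33° latitude, spacing = 3149 × cos(33°) = 2641 km.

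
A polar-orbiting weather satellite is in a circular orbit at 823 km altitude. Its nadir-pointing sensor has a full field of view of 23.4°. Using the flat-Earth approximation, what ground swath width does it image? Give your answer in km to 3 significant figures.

Half-angle = 23.4°/2 = 11.7°.
Swath width ≈ 2h·tan(θ/2) = 2 × 823 × tan(11.7°) = 340.9 km.

341 km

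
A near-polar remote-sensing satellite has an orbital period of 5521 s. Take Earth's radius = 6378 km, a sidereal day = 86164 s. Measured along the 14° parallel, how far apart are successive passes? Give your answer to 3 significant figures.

Node shift per orbit = (5521.0/86164) × 360° = 23.07°.
Equatorial spacing = 23.07 × 111.3 km/° = 2568 km.
At 14° latitude, spacing = 2568 × cos(14°) = 2491 km.

2490 km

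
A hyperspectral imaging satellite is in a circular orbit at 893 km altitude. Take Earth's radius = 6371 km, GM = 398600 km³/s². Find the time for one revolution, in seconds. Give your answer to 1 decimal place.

6161.3 seconds

Semi-major axis a = 6371 + 893 = 7264 km. Period T = 2π√(a³/μ) = 2π√(7264³/398600) = 6161.3 s = 102.69 min.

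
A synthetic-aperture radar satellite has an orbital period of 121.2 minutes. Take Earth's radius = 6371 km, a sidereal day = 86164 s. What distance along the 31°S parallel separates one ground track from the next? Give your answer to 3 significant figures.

2900 km

T = 121.2 min = 7272.0 s.
Node shift per orbit = (7272.0/86164) × 360° = 30.38°.
Equatorial spacing = 30.38 × 111.2 km/° = 3378 km.
At 31° latitude, spacing = 3378 × cos(31°) = 2896 km.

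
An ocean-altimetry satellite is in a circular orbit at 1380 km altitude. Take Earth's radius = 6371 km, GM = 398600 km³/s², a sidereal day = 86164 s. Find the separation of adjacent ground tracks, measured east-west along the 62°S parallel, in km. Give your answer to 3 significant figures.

1480 km

Semi-major axis a = 6371 + 1380 = 7751 km. Period T = 2π√(a³/μ) = 2π√(7751³/398600) = 6791.2 s = 113.19 min.
Node shift per orbit = (6791.2/86164) × 360° = 28.37°.
Equatorial spacing = 28.37 × 111.2 km/° = 3155 km.
At 62° latitude, spacing = 3155 × cos(62°) = 1481 km.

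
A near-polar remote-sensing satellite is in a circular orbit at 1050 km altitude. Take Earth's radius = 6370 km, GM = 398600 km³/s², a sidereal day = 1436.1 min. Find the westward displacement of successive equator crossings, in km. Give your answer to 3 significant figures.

2950 km

Semi-major axis a = 6370 + 1050 = 7420 km. Period T = 2π√(a³/μ) = 2π√(7420³/398600) = 6360.9 s = 106.01 min.
During one orbit Earth rotates (6360.9 / 86166) × 360° = 26.58°.
At the equator that is 26.58° × (2π·6370/360) km/° = 26.58 × 111.2 = 2955 km.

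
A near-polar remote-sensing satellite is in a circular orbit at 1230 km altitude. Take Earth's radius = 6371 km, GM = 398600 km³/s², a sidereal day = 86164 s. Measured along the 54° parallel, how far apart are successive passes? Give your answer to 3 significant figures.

1800 km

Semi-major axis a = 6371 + 1230 = 7601 km. Period T = 2π√(a³/μ) = 2π√(7601³/398600) = 6595.0 s = 109.92 min.
Node shift per orbit = (6595.0/86164) × 360° = 27.55°.
Equatorial spacing = 27.55 × 111.2 km/° = 3064 km.
At 54° latitude, spacing = 3064 × cos(54°) = 1801 km.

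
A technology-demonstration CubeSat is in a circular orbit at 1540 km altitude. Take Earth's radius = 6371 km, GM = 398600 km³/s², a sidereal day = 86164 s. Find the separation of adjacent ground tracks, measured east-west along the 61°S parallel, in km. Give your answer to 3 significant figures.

Semi-major axis a = 6371 + 1540 = 7911 km. Period T = 2π√(a³/μ) = 2π√(7911³/398600) = 7002.6 s = 116.71 min.
Node shift per orbit = (7002.6/86164) × 360° = 29.26°.
Equatorial spacing = 29.26 × 111.2 km/° = 3253 km.
At 61° latitude, spacing = 3253 × cos(61°) = 1577 km.

1580 km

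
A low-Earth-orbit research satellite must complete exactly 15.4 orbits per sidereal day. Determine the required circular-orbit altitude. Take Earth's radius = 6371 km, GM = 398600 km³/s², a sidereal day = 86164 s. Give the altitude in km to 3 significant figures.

Required period T = 86164 / 15.4 = 5595.1 s.
From T = 2π√(a³/μ): a = (μ T²/4π²)^(1/3) = (398600 × 5595.1² / 4π²)^(1/3) = 6812 km.
Altitude h = a − R = 6812 − 6371 = 441 km.

441 km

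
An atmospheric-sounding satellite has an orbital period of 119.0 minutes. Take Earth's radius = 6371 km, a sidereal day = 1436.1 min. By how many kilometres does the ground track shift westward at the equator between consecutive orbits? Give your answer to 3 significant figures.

T = 119.0 min = 7140.0 s.
During one orbit Earth rotates (7140.0 / 86166) × 360° = 29.83°.
At the equator that is 29.83° × (2π·6371/360) km/° = 29.83 × 111.2 = 3317 km.

3320 km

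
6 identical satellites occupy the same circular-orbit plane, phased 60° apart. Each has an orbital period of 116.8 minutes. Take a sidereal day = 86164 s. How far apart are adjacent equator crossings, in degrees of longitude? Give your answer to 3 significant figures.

T = 116.8 min = 7008.0 s.
Single-satellite node shift = (7008.0/86164) × 360° = 29.28°.
With 6 satellites evenly phased, successive equator crossings are 29.28/6 = 4.880° apart.

4.88°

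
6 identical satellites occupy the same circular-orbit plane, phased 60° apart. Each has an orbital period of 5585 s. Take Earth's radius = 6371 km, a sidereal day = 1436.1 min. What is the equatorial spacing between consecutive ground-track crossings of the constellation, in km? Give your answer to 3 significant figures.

432 km

Single-satellite node shift = (5585.0/86166) × 360° = 23.33°.
With 6 satellites evenly phased, successive equator crossings are 23.33/6 = 3.889° apart.
That is 3.889 × 111.2 = 432 km at the equator.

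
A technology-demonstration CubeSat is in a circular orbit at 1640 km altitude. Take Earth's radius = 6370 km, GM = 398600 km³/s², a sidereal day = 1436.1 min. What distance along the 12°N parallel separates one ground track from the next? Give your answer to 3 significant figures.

3240 km

Semi-major axis a = 6370 + 1640 = 8010 km. Period T = 2π√(a³/μ) = 2π√(8010³/398600) = 7134.4 s = 118.91 min.
Node shift per orbit = (7134.4/86166) × 360° = 29.81°.
Equatorial spacing = 29.81 × 111.2 km/° = 3314 km.
At 12° latitude, spacing = 3314 × cos(12°) = 3242 km.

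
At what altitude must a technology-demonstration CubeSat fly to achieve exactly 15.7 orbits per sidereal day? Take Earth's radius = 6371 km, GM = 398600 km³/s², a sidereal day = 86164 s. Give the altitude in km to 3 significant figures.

354 km

Required period T = 86164 / 15.7 = 5488.2 s.
From T = 2π√(a³/μ): a = (μ T²/4π²)^(1/3) = (398600 × 5488.2² / 4π²)^(1/3) = 6725 km.
Altitude h = a − R = 6725 − 6371 = 354 km.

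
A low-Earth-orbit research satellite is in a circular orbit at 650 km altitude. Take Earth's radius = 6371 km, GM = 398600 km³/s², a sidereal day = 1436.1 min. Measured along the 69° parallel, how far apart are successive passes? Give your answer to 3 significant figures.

975 km

Semi-major axis a = 6371 + 650 = 7021 km. Period T = 2π√(a³/μ) = 2π√(7021³/398600) = 5854.8 s = 97.58 min.
Node shift per orbit = (5854.8/86166) × 360° = 24.46°.
Equatorial spacing = 24.46 × 111.2 km/° = 2720 km.
At 69° latitude, spacing = 2720 × cos(69°) = 975 km.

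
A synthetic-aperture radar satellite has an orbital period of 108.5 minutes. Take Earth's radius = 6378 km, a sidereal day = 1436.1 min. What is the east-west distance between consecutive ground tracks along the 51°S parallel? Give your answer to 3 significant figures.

1910 km

T = 108.5 min = 6510.0 s.
Node shift per orbit = (6510.0/86166) × 360° = 27.20°.
Equatorial spacing = 27.20 × 111.3 km/° = 3028 km.
At 51° latitude, spacing = 3028 × cos(51°) = 1905 km.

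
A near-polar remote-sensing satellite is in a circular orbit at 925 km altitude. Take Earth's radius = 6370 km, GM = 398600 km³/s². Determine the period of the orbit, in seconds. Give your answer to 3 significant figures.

6200 seconds

Semi-major axis a = 6370 + 925 = 7295 km. Period T = 2π√(a³/μ) = 2π√(7295³/398600) = 6200.8 s = 103.35 min.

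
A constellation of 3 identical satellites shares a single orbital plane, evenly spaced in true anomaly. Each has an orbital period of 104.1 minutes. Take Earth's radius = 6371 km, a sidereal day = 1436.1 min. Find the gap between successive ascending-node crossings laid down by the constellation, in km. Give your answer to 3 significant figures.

T = 104.1 min = 6246.0 s.
Single-satellite node shift = (6246.0/86166) × 360° = 26.10°.
With 3 satellites evenly phased, successive equator crossings are 26.10/3 = 8.699° apart.
That is 8.699 × 111.2 = 967 km at the equator.

967 km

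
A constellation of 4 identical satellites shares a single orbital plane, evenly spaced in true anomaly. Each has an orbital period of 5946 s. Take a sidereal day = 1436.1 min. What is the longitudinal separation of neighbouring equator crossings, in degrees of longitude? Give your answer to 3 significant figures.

Single-satellite node shift = (5946.0/86166) × 360° = 24.84°.
With 4 satellites evenly phased, successive equator crossings are 24.84/4 = 6.211° apart.

6.21°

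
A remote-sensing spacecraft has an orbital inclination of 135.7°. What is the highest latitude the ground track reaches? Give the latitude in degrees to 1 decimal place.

Retrograde orbit: the ground track reaches ±(180° − i) = ±(180 − 135.7) = ±44.3°.

44.3°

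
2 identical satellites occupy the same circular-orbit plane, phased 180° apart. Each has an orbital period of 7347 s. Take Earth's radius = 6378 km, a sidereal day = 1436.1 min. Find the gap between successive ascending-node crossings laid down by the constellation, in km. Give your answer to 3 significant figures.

1710 km

Single-satellite node shift = (7347.0/86166) × 360° = 30.70°.
With 2 satellites evenly phased, successive equator crossings are 30.70/2 = 15.348° apart.
That is 15.348 × 111.3 = 1708 km at the equator.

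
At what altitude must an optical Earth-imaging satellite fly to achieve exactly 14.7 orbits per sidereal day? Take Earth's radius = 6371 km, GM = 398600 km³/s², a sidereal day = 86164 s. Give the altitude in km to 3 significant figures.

655 km

Required period T = 86164 / 14.7 = 5861.5 s.
From T = 2π√(a³/μ): a = (μ T²/4π²)^(1/3) = (398600 × 5861.5² / 4π²)^(1/3) = 7026 km.
Altitude h = a − R = 7026 − 6371 = 655 km.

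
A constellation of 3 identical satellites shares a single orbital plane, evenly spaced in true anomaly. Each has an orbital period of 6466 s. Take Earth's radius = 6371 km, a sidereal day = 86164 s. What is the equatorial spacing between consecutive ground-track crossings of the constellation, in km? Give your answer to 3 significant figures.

Single-satellite node shift = (6466.0/86164) × 360° = 27.02°.
With 3 satellites evenly phased, successive equator crossings are 27.02/3 = 9.005° apart.
That is 9.005 × 111.2 = 1001 km at the equator.

1000 km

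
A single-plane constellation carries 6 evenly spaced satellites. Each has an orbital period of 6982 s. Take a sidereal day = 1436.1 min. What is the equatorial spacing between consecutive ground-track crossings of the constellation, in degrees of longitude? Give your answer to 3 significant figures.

Single-satellite node shift = (6982.0/86166) × 360° = 29.17°.
With 6 satellites evenly phased, successive equator crossings are 29.17/6 = 4.862° apart.

4.86°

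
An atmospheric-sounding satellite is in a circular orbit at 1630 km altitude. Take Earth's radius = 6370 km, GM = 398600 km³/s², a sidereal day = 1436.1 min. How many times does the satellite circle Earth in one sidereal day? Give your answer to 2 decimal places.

Semi-major axis a = 6370 + 1630 = 8000 km. Period T = 2π√(a³/μ) = 2π√(8000³/398600) = 7121.1 s = 118.68 min.
Orbits per sidereal day = 86166 / 7121.1 = 12.100.

12.10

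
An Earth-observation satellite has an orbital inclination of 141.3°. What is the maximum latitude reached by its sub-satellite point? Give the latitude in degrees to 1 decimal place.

Retrograde orbit: the ground track reaches ±(180° − i) = ±(180 − 141.3) = ±38.7°.

38.7°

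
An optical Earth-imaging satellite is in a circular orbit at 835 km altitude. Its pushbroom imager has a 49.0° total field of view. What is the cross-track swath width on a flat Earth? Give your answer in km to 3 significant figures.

761 km

Half-angle = 49.0°/2 = 24.5°.
Swath width ≈ 2h·tan(θ/2) = 2 × 835 × tan(24.5°) = 761.1 km.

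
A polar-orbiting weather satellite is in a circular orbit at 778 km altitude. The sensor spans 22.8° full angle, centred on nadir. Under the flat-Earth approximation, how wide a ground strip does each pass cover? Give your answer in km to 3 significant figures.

Half-angle = 22.8°/2 = 11.4°.
Swath width ≈ 2h·tan(θ/2) = 2 × 778 × tan(11.4°) = 313.7 km.

314 km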